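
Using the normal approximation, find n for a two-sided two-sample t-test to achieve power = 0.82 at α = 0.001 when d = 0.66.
n = 82 per group

Sample size formula (two-sample t-test, normal approximation):
n = 2 · ((z_{α/2} + z_β) / d)²

z_{α/2} = 3.291 (for α = 0.001, two-sided)
z_β = 0.915 (for power = 0.82)
d = 0.66

n = 2 · ((3.291 + 0.915) / 0.66)²
n = 2 · (6.373)²
n ≈ 81.23
Round up to the next whole number: n = 82 per group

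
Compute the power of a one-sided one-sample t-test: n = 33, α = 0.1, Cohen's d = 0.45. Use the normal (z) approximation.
Power ≈ 0.90

Power calculation (one-sample t-test, normal approximation):
z_β = d · √n - z_α
z_β = 0.45 · √33 - 1.282
z_β = 0.45 · 5.745 - 1.282
z_β = 1.304

Power = Φ(z_β) = Φ(1.304) ≈ 0.904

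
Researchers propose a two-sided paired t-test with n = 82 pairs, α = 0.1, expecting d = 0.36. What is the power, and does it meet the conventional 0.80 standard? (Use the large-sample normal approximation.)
Power ≈ 0.95; the study is adequately powered (power ≥ 0.80)

Power calculation (paired t-test, normal approximation):
z_β = d · √n - z_{α/2}
z_β = 0.36 · √82 - 1.645
z_β = 0.36 · 9.055 - 1.645
z_β = 1.615

Power = Φ(z_β) = Φ(1.615) ≈ 0.947

Effect size d = 0.36 is small by Cohen's convention (0.2/0.5/0.8).

Threshold: power ≥ 0.80 is conventionally adequate.
Power ≈ 0.95 → the study is adequately powered (power ≥ 0.80).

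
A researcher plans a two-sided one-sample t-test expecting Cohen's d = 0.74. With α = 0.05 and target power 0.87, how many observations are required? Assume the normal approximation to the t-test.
n = 18

Sample size formula (one-sample t-test, normal approximation):
n = ((z_{α/2} + z_β) / d)²

z_{α/2} = 1.960 (for α = 0.05, two-sided)
z_β = 1.126 (for power = 0.87)
d = 0.74

n = ((1.960 + 1.126) / 0.74)²
n = (4.170)²
n ≈ 17.39
Round up to the next whole number: n = 18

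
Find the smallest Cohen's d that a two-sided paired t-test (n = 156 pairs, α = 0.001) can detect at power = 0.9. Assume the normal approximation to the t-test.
d ≈ 0.37

Minimum detectable effect (paired t-test, normal approximation):
d = (z_{α/2} + z_β) / √n
d = (3.291 + 1.282) / √156
d = 4.572 / 12.490
d ≈ 0.37

By Cohen's convention (0.2 small / 0.5 medium / 0.8 large): small effect.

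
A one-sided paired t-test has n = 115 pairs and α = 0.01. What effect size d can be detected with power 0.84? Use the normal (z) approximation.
d ≈ 0.31

Minimum detectable effect (paired t-test, normal approximation):
d = (z_α + z_β) / √n
d = (2.326 + 0.994) / √115
d = 3.321 / 10.724
d ≈ 0.31

By Cohen's convention (0.2 small / 0.5 medium / 0.8 large): small effect.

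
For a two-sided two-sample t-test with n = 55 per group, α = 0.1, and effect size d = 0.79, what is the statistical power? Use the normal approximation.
Power ≈ 0.99

Power calculation (two-sample t-test, normal approximation):
z_β = d · √(n/2) - z_{α/2}
z_β = 0.79 · √(55/2) - 1.645
z_β = 0.79 · 5.244 - 1.645
z_β = 2.498

Power = Φ(z_β) = Φ(2.498) ≈ 0.994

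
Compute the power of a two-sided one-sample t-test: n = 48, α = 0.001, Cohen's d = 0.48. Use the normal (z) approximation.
Power ≈ 0.51

Power calculation (one-sample t-test, normal approximation):
z_β = d · √n - z_{α/2}
z_β = 0.48 · √48 - 3.291
z_β = 0.48 · 6.928 - 3.291
z_β = 0.035

Power = Φ(z_β) = Φ(0.035) ≈ 0.514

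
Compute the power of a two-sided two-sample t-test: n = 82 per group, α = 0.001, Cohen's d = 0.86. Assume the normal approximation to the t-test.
Power ≈ 0.99

Power calculation (two-sample t-test, normal approximation):
z_β = d · √(n/2) - z_{α/2}
z_β = 0.86 · √(82/2) - 3.291
z_β = 0.86 · 6.403 - 3.291
z_β = 2.216

Power = Φ(z_β) = Φ(2.216) ≈ 0.987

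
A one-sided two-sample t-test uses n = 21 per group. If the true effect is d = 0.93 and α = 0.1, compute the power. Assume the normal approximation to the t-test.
Power ≈ 0.96

Power calculation (two-sample t-test, normal approximation):
z_β = d · √(n/2) - z_α
z_β = 0.93 · √(21/2) - 1.282
z_β = 0.93 · 3.240 - 1.282
z_β = 1.732

Power = Φ(z_β) = Φ(1.732) ≈ 0.958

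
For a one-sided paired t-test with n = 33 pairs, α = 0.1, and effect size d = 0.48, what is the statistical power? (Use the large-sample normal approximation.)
Power ≈ 0.93

Power calculation (paired t-test, normal approximation):
z_β = d · √n - z_α
z_β = 0.48 · √33 - 1.282
z_β = 0.48 · 5.745 - 1.282
z_β = 1.476

Power = Φ(z_β) = Φ(1.476) ≈ 0.930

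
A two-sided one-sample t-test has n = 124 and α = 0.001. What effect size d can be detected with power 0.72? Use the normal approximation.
d ≈ 0.35

Minimum detectable effect (one-sample t-test, normal approximation):
d = (z_{α/2} + z_β) / √n
d = (3.291 + 0.583) / √124
d = 3.873 / 11.136
d ≈ 0.35

By Cohen's convention (0.2 small / 0.5 medium / 0.8 large): small effect.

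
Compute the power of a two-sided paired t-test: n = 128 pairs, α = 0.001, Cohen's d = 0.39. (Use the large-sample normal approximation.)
Power ≈ 0.87

Power calculation (paired t-test, normal approximation):
z_β = d · √n - z_{α/2}
z_β = 0.39 · √128 - 3.291
z_β = 0.39 · 11.314 - 3.291
z_β = 1.122

Power = Φ(z_β) = Φ(1.122) ≈ 0.869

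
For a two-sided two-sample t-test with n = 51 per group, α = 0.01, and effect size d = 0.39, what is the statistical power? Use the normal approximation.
Power ≈ 0.27

Power calculation (two-sample t-test, normal approximation):
z_β = d · √(n/2) - z_{α/2}
z_β = 0.39 · √(51/2) - 2.576
z_β = 0.39 · 5.050 - 2.576
z_β = -0.606

Power = Φ(z_β) = Φ(-0.606) ≈ 0.272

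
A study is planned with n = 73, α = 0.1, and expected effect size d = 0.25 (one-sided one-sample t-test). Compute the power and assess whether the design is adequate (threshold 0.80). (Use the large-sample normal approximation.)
Power ≈ 0.80; the study is adequately powered (power ≥ 0.80)

Power calculation (one-sample t-test, normal approximation):
z_β = d · √n - z_α
z_β = 0.25 · √73 - 1.282
z_β = 0.25 · 8.544 - 1.282
z_β = 0.854

Power = Φ(z_β) = Φ(0.854) ≈ 0.804

Effect size d = 0.25 is small by Cohen's convention (0.2/0.5/0.8).

Threshold: power ≥ 0.80 is conventionally adequate.
Power ≈ 0.80 → the study is adequately powered (power ≥ 0.80).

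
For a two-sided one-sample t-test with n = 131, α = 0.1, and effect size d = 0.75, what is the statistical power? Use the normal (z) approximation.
Power ≈ 1.00

Power calculation (one-sample t-test, normal approximation):
z_β = d · √n - z_{α/2}
z_β = 0.75 · √131 - 1.645
z_β = 0.75 · 11.446 - 1.645
z_β = 6.939

Power = Φ(z_β) = Φ(6.939) ≈ 1.000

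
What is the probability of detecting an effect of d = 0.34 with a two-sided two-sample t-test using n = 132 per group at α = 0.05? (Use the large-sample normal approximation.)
Power ≈ 0.79

Power calculation (two-sample t-test, normal approximation):
z_β = d · √(n/2) - z_{α/2}
z_β = 0.34 · √(132/2) - 1.960
z_β = 0.34 · 8.124 - 1.960
z_β = 0.802

Power = Φ(z_β) = Φ(0.802) ≈ 0.789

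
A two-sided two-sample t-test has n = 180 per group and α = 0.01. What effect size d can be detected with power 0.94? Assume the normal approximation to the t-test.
d ≈ 0.44

Minimum detectable effect (two-sample t-test, normal approximation):
d = (z_{α/2} + z_β) / √(n/2)
d = (2.576 + 1.555) / √(180/2)
d = 4.131 / 9.487
d ≈ 0.44

By Cohen's convention (0.2 small / 0.5 medium / 0.8 large): small effect.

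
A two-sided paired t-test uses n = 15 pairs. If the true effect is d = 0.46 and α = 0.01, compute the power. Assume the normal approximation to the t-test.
Power ≈ 0.21

Power calculation (paired t-test, normal approximation):
z_β = d · √n - z_{α/2}
z_β = 0.46 · √15 - 2.576
z_β = 0.46 · 3.873 - 2.576
z_β = -0.794

Power = Φ(z_β) = Φ(-0.794) ≈ 0.214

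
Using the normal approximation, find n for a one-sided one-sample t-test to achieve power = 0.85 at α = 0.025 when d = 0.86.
n = 13

Sample size formula (one-sample t-test, normal approximation):
n = ((z_α + z_β) / d)²

z_α = 1.960 (for α = 0.025, one-sided)
z_β = 1.036 (for power = 0.85)
d = 0.86

n = ((1.960 + 1.036) / 0.86)²
n = (3.484)²
n ≈ 12.14
Round up to the next whole number: n = 13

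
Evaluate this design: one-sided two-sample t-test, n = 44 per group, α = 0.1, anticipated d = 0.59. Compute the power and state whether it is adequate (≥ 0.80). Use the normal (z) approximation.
Power ≈ 0.93; the study is adequately powered (power ≥ 0.80)

Power calculation (two-sample t-test, normal approximation):
z_β = d · √(n/2) - z_α
z_β = 0.59 · √(44/2) - 1.282
z_β = 0.59 · 4.690 - 1.282
z_β = 1.486

Power = Φ(z_β) = Φ(1.486) ≈ 0.931

Effect size d = 0.59 is medium by Cohen's convention (0.2/0.5/0.8).

Threshold: power ≥ 0.80 is conventionally adequate.
Power ≈ 0.93 → the study is adequately powered (power ≥ 0.80).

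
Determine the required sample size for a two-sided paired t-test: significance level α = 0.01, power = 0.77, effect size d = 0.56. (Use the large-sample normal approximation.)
n = 36 pairs

Sample size formula (paired t-test, normal approximation):
n = ((z_{α/2} + z_β) / d)²

z_{α/2} = 2.576 (for α = 0.01, two-sided)
z_β = 0.739 (for power = 0.77)
d = 0.56

n = ((2.576 + 0.739) / 0.56)²
n = (5.920)²
n ≈ 35.05
Round up to the next whole number: n = 36 pairs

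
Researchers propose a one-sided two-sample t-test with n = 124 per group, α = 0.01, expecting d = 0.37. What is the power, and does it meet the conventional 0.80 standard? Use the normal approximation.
Power ≈ 0.72; the study is underpowered (power < 0.80)

Power calculation (two-sample t-test, normal approximation):
z_β = d · √(n/2) - z_α
z_β = 0.37 · √(124/2) - 2.326
z_β = 0.37 · 7.874 - 2.326
z_β = 0.587

Power = Φ(z_β) = Φ(0.587) ≈ 0.721

Effect size d = 0.37 is small by Cohen's convention (0.2/0.5/0.8).

Threshold: power ≥ 0.80 is conventionally adequate.
Power ≈ 0.72 → the study is underpowered (power < 0.80).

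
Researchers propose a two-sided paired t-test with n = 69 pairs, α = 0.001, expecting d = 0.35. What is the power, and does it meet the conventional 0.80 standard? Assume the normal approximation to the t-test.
Power ≈ 0.35; the study is underpowered (power < 0.80)

Power calculation (paired t-test, normal approximation):
z_β = d · √n - z_{α/2}
z_β = 0.35 · √69 - 3.291
z_β = 0.35 · 8.307 - 3.291
z_β = -0.383

Power = Φ(z_β) = Φ(-0.383) ≈ 0.351

Effect size d = 0.35 is small by Cohen's convention (0.2/0.5/0.8).

Threshold: power ≥ 0.80 is conventionally adequate.
Power ≈ 0.35 → the study is underpowered (power < 0.80).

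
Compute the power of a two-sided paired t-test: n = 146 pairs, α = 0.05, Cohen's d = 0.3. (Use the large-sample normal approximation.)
Power ≈ 0.95

Power calculation (paired t-test, normal approximation):
z_β = d · √n - z_{α/2}
z_β = 0.3 · √146 - 1.960
z_β = 0.3 · 12.083 - 1.960
z_β = 1.665

Power = Φ(z_β) = Φ(1.665) ≈ 0.952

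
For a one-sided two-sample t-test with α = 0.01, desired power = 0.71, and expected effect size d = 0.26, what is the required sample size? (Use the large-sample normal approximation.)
n = 246 per group

Sample size formula (two-sample t-test, normal approximation):
n = 2 · ((z_α + z_β) / d)²

z_α = 2.326 (for α = 0.01, one-sided)
z_β = 0.553 (for power = 0.71)
d = 0.26

n = 2 · ((2.326 + 0.553) / 0.26)²
n = 2 · (11.073)²
n ≈ 245.22
Round up to the next whole number: n = 246 per group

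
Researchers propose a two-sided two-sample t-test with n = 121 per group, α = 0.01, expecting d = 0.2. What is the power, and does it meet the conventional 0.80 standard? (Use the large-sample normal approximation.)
Power ≈ 0.15; the study is underpowered (power < 0.80)

Power calculation (two-sample t-test, normal approximation):
z_β = d · √(n/2) - z_{α/2}
z_β = 0.2 · √(121/2) - 2.576
z_β = 0.2 · 7.778 - 2.576
z_β = -1.020

Power = Φ(z_β) = Φ(-1.020) ≈ 0.154

Effect size d = 0.2 is small by Cohen's convention (0.2/0.5/0.8).

Threshold: power ≥ 0.80 is conventionally adequate.
Power ≈ 0.15 → the study is underpowered (power < 0.80).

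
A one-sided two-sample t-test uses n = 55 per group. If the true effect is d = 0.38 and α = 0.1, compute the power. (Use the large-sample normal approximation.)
Power ≈ 0.76

Power calculation (two-sample t-test, normal approximation):
z_β = d · √(n/2) - z_α
z_β = 0.38 · √(55/2) - 1.282
z_β = 0.38 · 5.244 - 1.282
z_β = 0.711

Power = Φ(z_β) = Φ(0.711) ≈ 0.762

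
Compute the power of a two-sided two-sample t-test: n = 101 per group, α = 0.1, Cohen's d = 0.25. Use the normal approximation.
Power ≈ 0.55

Power calculation (two-sample t-test, normal approximation):
z_β = d · √(n/2) - z_{α/2}
z_β = 0.25 · √(101/2) - 1.645
z_β = 0.25 · 7.106 - 1.645
z_β = 0.132

Power = Φ(z_β) = Φ(0.132) ≈ 0.552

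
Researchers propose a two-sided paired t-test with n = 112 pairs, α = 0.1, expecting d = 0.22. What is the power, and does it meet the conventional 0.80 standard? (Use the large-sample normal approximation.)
Power ≈ 0.75; the study is underpowered (power < 0.80)

Power calculation (paired t-test, normal approximation):
z_β = d · √n - z_{α/2}
z_β = 0.22 · √112 - 1.645
z_β = 0.22 · 10.583 - 1.645
z_β = 0.683

Power = Φ(z_β) = Φ(0.683) ≈ 0.753

Effect size d = 0.22 is small by Cohen's convention (0.2/0.5/0.8).

Threshold: power ≥ 0.80 is conventionally adequate.
Power ≈ 0.75 → the study is underpowered (power < 0.80).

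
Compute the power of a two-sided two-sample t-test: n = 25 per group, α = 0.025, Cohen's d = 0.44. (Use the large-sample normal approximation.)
Power ≈ 0.25

Power calculation (two-sample t-test, normal approximation):
z_β = d · √(n/2) - z_{α/2}
z_β = 0.44 · √(25/2) - 2.241
z_β = 0.44 · 3.536 - 2.241
z_β = -0.686

Power = Φ(z_β) = Φ(-0.686) ≈ 0.246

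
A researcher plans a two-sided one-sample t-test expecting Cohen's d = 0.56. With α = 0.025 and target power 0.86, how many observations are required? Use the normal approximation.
n = 36

Sample size formula (one-sample t-test, normal approximation):
n = ((z_{α/2} + z_β) / d)²

z_{α/2} = 2.241 (for α = 0.025, two-sided)
z_β = 1.080 (for power = 0.86)
d = 0.56

n = ((2.241 + 1.080) / 0.56)²
n = (5.930)²
n ≈ 35.16
Round up to the next whole number: n = 36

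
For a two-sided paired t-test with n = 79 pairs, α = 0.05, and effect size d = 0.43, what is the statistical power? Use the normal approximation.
Power ≈ 0.97

Power calculation (paired t-test, normal approximation):
z_β = d · √n - z_{α/2}
z_β = 0.43 · √79 - 1.960
z_β = 0.43 · 8.888 - 1.960
z_β = 1.862

Power = Φ(z_β) = Φ(1.862) ≈ 0.969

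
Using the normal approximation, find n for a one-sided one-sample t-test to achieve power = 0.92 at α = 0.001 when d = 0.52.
n = 75

Sample size formula (one-sample t-test, normal approximation):
n = ((z_α + z_β) / d)²

z_α = 3.090 (for α = 0.001, one-sided)
z_β = 1.405 (for power = 0.92)
d = 0.52

n = ((3.090 + 1.405) / 0.52)²
n = (8.644)²
n ≈ 74.72
Round up to the next whole number: n = 75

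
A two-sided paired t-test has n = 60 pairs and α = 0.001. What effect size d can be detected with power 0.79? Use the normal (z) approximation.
d ≈ 0.53

Minimum detectable effect (paired t-test, normal approximation):
d = (z_{α/2} + z_β) / √n
d = (3.291 + 0.806) / √60
d = 4.097 / 7.746
d ≈ 0.53

By Cohen's convention (0.2 small / 0.5 medium / 0.8 large): medium effect.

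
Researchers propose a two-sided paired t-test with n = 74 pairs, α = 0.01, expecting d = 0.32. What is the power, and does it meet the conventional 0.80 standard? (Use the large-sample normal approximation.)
Power ≈ 0.57; the study is underpowered (power < 0.80)

Power calculation (paired t-test, normal approximation):
z_β = d · √n - z_{α/2}
z_β = 0.32 · √74 - 2.576
z_β = 0.32 · 8.602 - 2.576
z_β = 0.177

Power = Φ(z_β) = Φ(0.177) ≈ 0.570

Effect size d = 0.32 is small by Cohen's convention (0.2/0.5/0.8).

Threshold: power ≥ 0.80 is conventionally adequate.
Power ≈ 0.57 → the study is underpowered (power < 0.80).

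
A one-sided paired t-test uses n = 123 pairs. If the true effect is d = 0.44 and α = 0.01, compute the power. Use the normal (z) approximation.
Power ≈ 0.99

Power calculation (paired t-test, normal approximation):
z_β = d · √n - z_α
z_β = 0.44 · √123 - 2.326
z_β = 0.44 · 11.091 - 2.326
z_β = 2.553

Power = Φ(z_β) = Φ(2.553) ≈ 0.995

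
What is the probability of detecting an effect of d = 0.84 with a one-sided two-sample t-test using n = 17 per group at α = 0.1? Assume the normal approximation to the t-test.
Power ≈ 0.88

Power calculation (two-sample t-test, normal approximation):
z_β = d · √(n/2) - z_α
z_β = 0.84 · √(17/2) - 1.282
z_β = 0.84 · 2.915 - 1.282
z_β = 1.167

Power = Φ(z_β) = Φ(1.167) ≈ 0.878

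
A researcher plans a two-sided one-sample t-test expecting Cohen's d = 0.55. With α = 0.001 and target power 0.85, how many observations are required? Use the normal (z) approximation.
n = 62

Sample size formula (one-sample t-test, normal approximation):
n = ((z_{α/2} + z_β) / d)²

z_{α/2} = 3.291 (for α = 0.001, two-sided)
z_β = 1.036 (for power = 0.85)
d = 0.55

n = ((3.291 + 1.036) / 0.55)²
n = (7.867)²
n ≈ 61.89
Round up to the next whole number: n = 62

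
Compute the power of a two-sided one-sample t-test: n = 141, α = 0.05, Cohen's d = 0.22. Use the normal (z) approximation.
Power ≈ 0.74

Power calculation (one-sample t-test, normal approximation):
z_β = d · √n - z_{α/2}
z_β = 0.22 · √141 - 1.960
z_β = 0.22 · 11.874 - 1.960
z_β = 0.652

Power = Φ(z_β) = Φ(0.652) ≈ 0.743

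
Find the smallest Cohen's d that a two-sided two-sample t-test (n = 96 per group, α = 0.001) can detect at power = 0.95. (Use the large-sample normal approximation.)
d ≈ 0.71

Minimum detectable effect (two-sample t-test, normal approximation):
d = (z_{α/2} + z_β) / √(n/2)
d = (3.291 + 1.645) / √(96/2)
d = 4.935 / 6.928
d ≈ 0.71

By Cohen's convention (0.2 small / 0.5 medium / 0.8 large): medium effect.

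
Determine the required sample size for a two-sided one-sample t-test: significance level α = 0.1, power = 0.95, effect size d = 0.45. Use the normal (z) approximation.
n = 54

Sample size formula (one-sample t-test, normal approximation):
n = ((z_{α/2} + z_β) / d)²

z_{α/2} = 1.645 (for α = 0.1, two-sided)
z_β = 1.645 (for power = 0.95)
d = 0.45

n = ((1.645 + 1.645) / 0.45)²
n = (7.311)²
n ≈ 53.45
Round up to the next whole number: n = 54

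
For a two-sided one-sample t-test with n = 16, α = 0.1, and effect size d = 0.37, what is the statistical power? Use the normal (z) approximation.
Power ≈ 0.43

Power calculation (one-sample t-test, normal approximation):
z_β = d · √n - z_{α/2}
z_β = 0.37 · √16 - 1.645
z_β = 0.37 · 4.000 - 1.645
z_β = -0.165

Power = Φ(z_β) = Φ(-0.165) ≈ 0.435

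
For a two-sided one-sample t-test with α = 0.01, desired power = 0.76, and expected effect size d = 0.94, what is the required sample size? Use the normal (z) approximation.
n = 13

Sample size formula (one-sample t-test, normal approximation):
n = ((z_{α/2} + z_β) / d)²

z_{α/2} = 2.576 (for α = 0.01, two-sided)
z_β = 0.706 (for power = 0.76)
d = 0.94

n = ((2.576 + 0.706) / 0.94)²
n = (3.491)²
n ≈ 12.19
Round up to the next whole number: n = 13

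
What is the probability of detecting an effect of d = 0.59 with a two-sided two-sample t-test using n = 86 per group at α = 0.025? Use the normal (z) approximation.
Power ≈ 0.95

Power calculation (two-sample t-test, normal approximation):
z_β = d · √(n/2) - z_{α/2}
z_β = 0.59 · √(86/2) - 2.241
z_β = 0.59 · 6.557 - 2.241
z_β = 1.627

Power = Φ(z_β) = Φ(1.627) ≈ 0.948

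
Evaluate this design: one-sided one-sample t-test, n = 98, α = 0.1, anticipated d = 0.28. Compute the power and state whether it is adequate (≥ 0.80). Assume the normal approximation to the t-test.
Power ≈ 0.93; the study is adequately powered (power ≥ 0.80)

Power calculation (one-sample t-test, normal approximation):
z_β = d · √n - z_α
z_β = 0.28 · √98 - 1.282
z_β = 0.28 · 9.899 - 1.282
z_β = 1.490

Power = Φ(z_β) = Φ(1.490) ≈ 0.932

Effect size d = 0.28 is small by Cohen's convention (0.2/0.5/0.8).

Threshold: power ≥ 0.80 is conventionally adequate.
Power ≈ 0.93 → the study is adequately powered (power ≥ 0.80).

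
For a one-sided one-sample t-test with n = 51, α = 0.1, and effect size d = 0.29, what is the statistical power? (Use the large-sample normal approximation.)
Power ≈ 0.79

Power calculation (one-sample t-test, normal approximation):
z_β = d · √n - z_α
z_β = 0.29 · √51 - 1.282
z_β = 0.29 · 7.141 - 1.282
z_β = 0.789

Power = Φ(z_β) = Φ(0.789) ≈ 0.785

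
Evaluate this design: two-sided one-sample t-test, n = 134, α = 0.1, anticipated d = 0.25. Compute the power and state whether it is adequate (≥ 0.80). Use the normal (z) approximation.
Power ≈ 0.89; the study is adequately powered (power ≥ 0.80)

Power calculation (one-sample t-test, normal approximation):
z_β = d · √n - z_{α/2}
z_β = 0.25 · √134 - 1.645
z_β = 0.25 · 11.576 - 1.645
z_β = 1.249

Power = Φ(z_β) = Φ(1.249) ≈ 0.894

Effect size d = 0.25 is small by Cohen's convention (0.2/0.5/0.8).

Threshold: power ≥ 0.80 is conventionally adequate.
Power ≈ 0.89 → the study is adequately powered (power ≥ 0.80).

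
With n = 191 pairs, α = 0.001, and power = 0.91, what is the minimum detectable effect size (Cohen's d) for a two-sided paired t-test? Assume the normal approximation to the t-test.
d ≈ 0.34

Minimum detectable effect (paired t-test, normal approximation):
d = (z_{α/2} + z_β) / √n
d = (3.291 + 1.341) / √191
d = 4.631 / 13.820
d ≈ 0.34

By Cohen's convention (0.2 small / 0.5 medium / 0.8 large): small effect.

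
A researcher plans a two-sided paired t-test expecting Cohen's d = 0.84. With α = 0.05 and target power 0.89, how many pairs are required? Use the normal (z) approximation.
n = 15 pairs

Sample size formula (paired t-test, normal approximation):
n = ((z_{α/2} + z_β) / d)²

z_{α/2} = 1.960 (for α = 0.05, two-sided)
z_β = 1.227 (for power = 0.89)
d = 0.84

n = ((1.960 + 1.227) / 0.84)²
n = (3.794)²
n ≈ 14.39
Round up to the next whole number: n = 15 pairs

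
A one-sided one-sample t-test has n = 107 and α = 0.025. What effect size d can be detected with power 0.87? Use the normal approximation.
d ≈ 0.30

Minimum detectable effect (one-sample t-test, normal approximation):
d = (z_α + z_β) / √n
d = (1.960 + 1.126) / √107
d = 3.086 / 10.344
d ≈ 0.30

By Cohen's convention (0.2 small / 0.5 medium / 0.8 large): small effect.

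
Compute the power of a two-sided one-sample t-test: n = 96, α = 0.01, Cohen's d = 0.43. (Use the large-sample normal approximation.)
Power ≈ 0.95

Power calculation (one-sample t-test, normal approximation):
z_β = d · √n - z_{α/2}
z_β = 0.43 · √96 - 2.576
z_β = 0.43 · 9.798 - 2.576
z_β = 1.637

Power = Φ(z_β) = Φ(1.637) ≈ 0.949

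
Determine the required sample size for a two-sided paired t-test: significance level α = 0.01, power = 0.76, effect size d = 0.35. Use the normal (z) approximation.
n = 88 pairs

Sample size formula (paired t-test, normal approximation):
n = ((z_{α/2} + z_β) / d)²

z_{α/2} = 2.576 (for α = 0.01, two-sided)
z_β = 0.706 (for power = 0.76)
d = 0.35

n = ((2.576 + 0.706) / 0.35)²
n = (9.377)²
n ≈ 87.93
Round up to the next whole number: n = 88 pairs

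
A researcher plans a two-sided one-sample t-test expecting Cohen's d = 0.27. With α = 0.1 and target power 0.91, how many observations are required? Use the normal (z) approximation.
n = 123

Sample size formula (one-sample t-test, normal approximation):
n = ((z_{α/2} + z_β) / d)²

z_{α/2} = 1.645 (for α = 0.1, two-sided)
z_β = 1.341 (for power = 0.91)
d = 0.27

n = ((1.645 + 1.341) / 0.27)²
n = (11.059)²
n ≈ 122.30
Round up to the next whole number: n = 123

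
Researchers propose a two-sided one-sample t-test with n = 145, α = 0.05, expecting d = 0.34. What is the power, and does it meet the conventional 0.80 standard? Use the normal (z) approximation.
Power ≈ 0.98; the study is adequately powered (power ≥ 0.80)

Power calculation (one-sample t-test, normal approximation):
z_β = d · √n - z_{α/2}
z_β = 0.34 · √145 - 1.960
z_β = 0.34 · 12.042 - 1.960
z_β = 2.134

Power = Φ(z_β) = Φ(2.134) ≈ 0.984

Effect size d = 0.34 is small by Cohen's convention (0.2/0.5/0.8).

Threshold: power ≥ 0.80 is conventionally adequate.
Power ≈ 0.98 → the study is adequately powered (power ≥ 0.80).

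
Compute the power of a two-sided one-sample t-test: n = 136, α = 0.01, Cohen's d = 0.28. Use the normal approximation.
Power ≈ 0.75

Power calculation (one-sample t-test, normal approximation):
z_β = d · √n - z_{α/2}
z_β = 0.28 · √136 - 2.576
z_β = 0.28 · 11.662 - 2.576
z_β = 0.690

Power = Φ(z_β) = Φ(0.690) ≈ 0.755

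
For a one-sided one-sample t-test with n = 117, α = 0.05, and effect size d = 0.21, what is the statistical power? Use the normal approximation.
Power ≈ 0.73

Power calculation (one-sample t-test, normal approximation):
z_β = d · √n - z_α
z_β = 0.21 · √117 - 1.645
z_β = 0.21 · 10.817 - 1.645
z_β = 0.627

Power = Φ(z_β) = Φ(0.627) ≈ 0.735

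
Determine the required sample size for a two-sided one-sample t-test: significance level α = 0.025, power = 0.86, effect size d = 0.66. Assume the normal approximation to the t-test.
n = 26

Sample size formula (one-sample t-test, normal approximation):
n = ((z_{α/2} + z_β) / d)²

z_{α/2} = 2.241 (for α = 0.025, two-sided)
z_β = 1.080 (for power = 0.86)
d = 0.66

n = ((2.241 + 1.080) / 0.66)²
n = (5.032)²
n ≈ 25.32
Round up to the next whole number: n = 26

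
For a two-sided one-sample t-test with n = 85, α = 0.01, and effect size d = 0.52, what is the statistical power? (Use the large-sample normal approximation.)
Power ≈ 0.99

Power calculation (one-sample t-test, normal approximation):
z_β = d · √n - z_{α/2}
z_β = 0.52 · √85 - 2.576
z_β = 0.52 · 9.220 - 2.576
z_β = 2.218

Power = Φ(z_β) = Φ(2.218) ≈ 0.987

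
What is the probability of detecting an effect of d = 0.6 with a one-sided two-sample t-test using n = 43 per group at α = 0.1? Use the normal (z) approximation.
Power ≈ 0.93

Power calculation (two-sample t-test, normal approximation):
z_β = d · √(n/2) - z_α
z_β = 0.6 · √(43/2) - 1.282
z_β = 0.6 · 4.637 - 1.282
z_β = 1.501

Power = Φ(z_β) = Φ(1.501) ≈ 0.933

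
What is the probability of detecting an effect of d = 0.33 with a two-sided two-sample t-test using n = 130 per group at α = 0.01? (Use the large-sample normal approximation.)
Power ≈ 0.53

Power calculation (two-sample t-test, normal approximation):
z_β = d · √(n/2) - z_{α/2}
z_β = 0.33 · √(130/2) - 2.576
z_β = 0.33 · 8.062 - 2.576
z_β = 0.085

Power = Φ(z_β) = Φ(0.085) ≈ 0.534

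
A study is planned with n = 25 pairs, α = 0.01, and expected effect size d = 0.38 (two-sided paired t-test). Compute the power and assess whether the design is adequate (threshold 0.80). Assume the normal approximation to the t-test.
Power ≈ 0.25; the study is underpowered (power < 0.80)

Power calculation (paired t-test, normal approximation):
z_β = d · √n - z_{α/2}
z_β = 0.38 · √25 - 2.576
z_β = 0.38 · 5.000 - 2.576
z_β = -0.676

Power = Φ(z_β) = Φ(-0.676) ≈ 0.250

Effect size d = 0.38 is small by Cohen's convention (0.2/0.5/0.8).

Threshold: power ≥ 0.80 is conventionally adequate.
Power ≈ 0.25 → the study is underpowered (power < 0.80).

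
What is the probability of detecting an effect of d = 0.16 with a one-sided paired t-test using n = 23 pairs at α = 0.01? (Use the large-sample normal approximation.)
Power ≈ 0.06

Power calculation (paired t-test, normal approximation):
z_β = d · √n - z_α
z_β = 0.16 · √23 - 2.326
z_β = 0.16 · 4.796 - 2.326
z_β = -1.559

Power = Φ(z_β) = Φ(-1.559) ≈ 0.059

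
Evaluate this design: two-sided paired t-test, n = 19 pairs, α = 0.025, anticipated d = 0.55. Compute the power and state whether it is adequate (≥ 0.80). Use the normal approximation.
Power ≈ 0.56; the study is underpowered (power < 0.80)

Power calculation (paired t-test, normal approximation):
z_β = d · √n - z_{α/2}
z_β = 0.55 · √19 - 2.241
z_β = 0.55 · 4.359 - 2.241
z_β = 0.156

Power = Φ(z_β) = Φ(0.156) ≈ 0.562

Effect size d = 0.55 is medium by Cohen's convention (0.2/0.5/0.8).

Threshold: power ≥ 0.80 is conventionally adequate.
Power ≈ 0.56 → the study is underpowered (power < 0.80).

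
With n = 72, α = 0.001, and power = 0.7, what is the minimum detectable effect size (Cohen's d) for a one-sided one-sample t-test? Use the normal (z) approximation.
d ≈ 0.43

Minimum detectable effect (one-sample t-test, normal approximation):
d = (z_α + z_β) / √n
d = (3.090 + 0.524) / √72
d = 3.615 / 8.485
d ≈ 0.43

By Cohen's convention (0.2 small / 0.5 medium / 0.8 large): small effect.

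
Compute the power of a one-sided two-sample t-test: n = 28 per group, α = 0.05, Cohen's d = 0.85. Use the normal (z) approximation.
Power ≈ 0.94

Power calculation (two-sample t-test, normal approximation):
z_β = d · √(n/2) - z_α
z_β = 0.85 · √(28/2) - 1.645
z_β = 0.85 · 3.742 - 1.645
z_β = 1.536

Power = Φ(z_β) = Φ(1.536) ≈ 0.938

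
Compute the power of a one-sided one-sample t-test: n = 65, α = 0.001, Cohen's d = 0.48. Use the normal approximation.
Power ≈ 0.78

Power calculation (one-sample t-test, normal approximation):
z_β = d · √n - z_α
z_β = 0.48 · √65 - 3.090
z_β = 0.48 · 8.062 - 3.090
z_β = 0.780

Power = Φ(z_β) = Φ(0.780) ≈ 0.782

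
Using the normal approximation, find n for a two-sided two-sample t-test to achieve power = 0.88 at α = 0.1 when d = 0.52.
n = 59 per group

Sample size formula (two-sample t-test, normal approximation):
n = 2 · ((z_{α/2} + z_β) / d)²

z_{α/2} = 1.645 (for α = 0.1, two-sided)
z_β = 1.175 (for power = 0.88)
d = 0.52

n = 2 · ((1.645 + 1.175) / 0.52)²
n = 2 · (5.423)²
n ≈ 58.82
Round up to the next whole number: n = 59 per group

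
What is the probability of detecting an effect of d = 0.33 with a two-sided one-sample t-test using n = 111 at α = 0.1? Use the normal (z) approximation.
Power ≈ 0.97

Power calculation (one-sample t-test, normal approximation):
z_β = d · √n - z_{α/2}
z_β = 0.33 · √111 - 1.645
z_β = 0.33 · 10.536 - 1.645
z_β = 1.832

Power = Φ(z_β) = Φ(1.832) ≈ 0.967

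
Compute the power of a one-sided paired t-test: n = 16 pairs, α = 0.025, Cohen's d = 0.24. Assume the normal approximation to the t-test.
Power ≈ 0.16

Power calculation (paired t-test, normal approximation):
z_β = d · √n - z_α
z_β = 0.24 · √16 - 1.960
z_β = 0.24 · 4.000 - 1.960
z_β = -1.000

Power = Φ(z_β) = Φ(-1.000) ≈ 0.159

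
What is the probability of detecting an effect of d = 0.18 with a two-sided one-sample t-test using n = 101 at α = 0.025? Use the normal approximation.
Power ≈ 0.33

Power calculation (one-sample t-test, normal approximation):
z_β = d · √n - z_{α/2}
z_β = 0.18 · √101 - 2.241
z_β = 0.18 · 10.050 - 2.241
z_β = -0.432

Power = Φ(z_β) = Φ(-0.432) ≈ 0.333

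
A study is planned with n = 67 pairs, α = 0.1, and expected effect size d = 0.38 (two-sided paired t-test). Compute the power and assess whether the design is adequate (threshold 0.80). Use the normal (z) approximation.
Power ≈ 0.93; the study is adequately powered (power ≥ 0.80)

Power calculation (paired t-test, normal approximation):
z_β = d · √n - z_{α/2}
z_β = 0.38 · √67 - 1.645
z_β = 0.38 · 8.185 - 1.645
z_β = 1.466

Power = Φ(z_β) = Φ(1.466) ≈ 0.929

Effect size d = 0.38 is small by Cohen's convention (0.2/0.5/0.8).

Threshold: power ≥ 0.80 is conventionally adequate.
Power ≈ 0.93 → the study is adequately powered (power ≥ 0.80).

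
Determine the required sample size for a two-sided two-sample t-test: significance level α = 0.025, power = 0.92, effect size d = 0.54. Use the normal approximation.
n = 92 per group

Sample size formula (two-sample t-test, normal approximation):
n = 2 · ((z_{α/2} + z_β) / d)²

z_{α/2} = 2.241 (for α = 0.025, two-sided)
z_β = 1.405 (for power = 0.92)
d = 0.54

n = 2 · ((2.241 + 1.405) / 0.54)²
n = 2 · (6.752)²
n ≈ 91.18
Round up to the next whole number: n = 92 per group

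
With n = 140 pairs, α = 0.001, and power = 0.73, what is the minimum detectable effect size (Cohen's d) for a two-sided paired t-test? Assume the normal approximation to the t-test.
d ≈ 0.33

Minimum detectable effect (paired t-test, normal approximation):
d = (z_{α/2} + z_β) / √n
d = (3.291 + 0.613) / √140
d = 3.903 / 11.832
d ≈ 0.33

By Cohen's convention (0.2 small / 0.5 medium / 0.8 large): small effect.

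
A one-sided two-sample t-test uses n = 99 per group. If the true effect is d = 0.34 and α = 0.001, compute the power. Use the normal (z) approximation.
Power ≈ 0.24

Power calculation (two-sample t-test, normal approximation):
z_β = d · √(n/2) - z_α
z_β = 0.34 · √(99/2) - 3.090
z_β = 0.34 · 7.036 - 3.090
z_β = -0.698

Power = Φ(z_β) = Φ(-0.698) ≈ 0.243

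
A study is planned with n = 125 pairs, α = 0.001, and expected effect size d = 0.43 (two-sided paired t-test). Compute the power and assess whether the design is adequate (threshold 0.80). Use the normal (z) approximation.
Power ≈ 0.94; the study is adequately powered (power ≥ 0.80)

Power calculation (paired t-test, normal approximation):
z_β = d · √n - z_{α/2}
z_β = 0.43 · √125 - 3.291
z_β = 0.43 · 11.180 - 3.291
z_β = 1.517

Power = Φ(z_β) = Φ(1.517) ≈ 0.935

Effect size d = 0.43 is small by Cohen's convention (0.2/0.5/0.8).

Threshold: power ≥ 0.80 is conventionally adequate.
Power ≈ 0.94 → the study is adequately powered (power ≥ 0.80).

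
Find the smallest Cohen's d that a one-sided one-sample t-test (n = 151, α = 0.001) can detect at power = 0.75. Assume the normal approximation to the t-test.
d ≈ 0.31

Minimum detectable effect (one-sample t-test, normal approximation):
d = (z_α + z_β) / √n
d = (3.090 + 0.674) / √151
d = 3.765 / 12.288
d ≈ 0.31

By Cohen's convention (0.2 small / 0.5 medium / 0.8 large): small effect.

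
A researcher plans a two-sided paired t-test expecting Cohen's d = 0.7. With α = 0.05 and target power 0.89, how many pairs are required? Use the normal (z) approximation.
n = 21 pairs

Sample size formula (paired t-test, normal approximation):
n = ((z_{α/2} + z_β) / d)²

z_{α/2} = 1.960 (for α = 0.05, two-sided)
z_β = 1.227 (for power = 0.89)
d = 0.7

n = ((1.960 + 1.227) / 0.7)²
n = (4.553)²
n ≈ 20.73
Round up to the next whole number: n = 21 pairs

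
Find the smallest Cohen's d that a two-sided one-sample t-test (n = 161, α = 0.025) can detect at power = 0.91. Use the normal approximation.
d ≈ 0.28

Minimum detectable effect (one-sample t-test, normal approximation):
d = (z_{α/2} + z_β) / √n
d = (2.241 + 1.341) / √161
d = 3.582 / 12.689
d ≈ 0.28

By Cohen's convention (0.2 small / 0.5 medium / 0.8 large): small effect.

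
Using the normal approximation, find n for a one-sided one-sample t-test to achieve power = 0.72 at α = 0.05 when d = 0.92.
n = 6

Sample size formula (one-sample t-test, normal approximation):
n = ((z_α + z_β) / d)²

z_α = 1.645 (for α = 0.05, one-sided)
z_β = 0.583 (for power = 0.72)
d = 0.92

n = ((1.645 + 0.583) / 0.92)²
n = (2.422)²
n ≈ 5.87
Round up to the next whole number: n = 6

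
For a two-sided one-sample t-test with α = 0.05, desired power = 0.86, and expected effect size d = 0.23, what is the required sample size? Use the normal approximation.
n = 175

Sample size formula (one-sample t-test, normal approximation):
n = ((z_{α/2} + z_β) / d)²

z_{α/2} = 1.960 (for α = 0.05, two-sided)
z_β = 1.080 (for power = 0.86)
d = 0.23

n = ((1.960 + 1.080) / 0.23)²
n = (13.217)²
n ≈ 174.69
Round up to the next whole number: n = 175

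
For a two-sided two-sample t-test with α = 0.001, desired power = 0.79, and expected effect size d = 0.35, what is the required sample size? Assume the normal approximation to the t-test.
n = 275 per group

Sample size formula (two-sample t-test, normal approximation):
n = 2 · ((z_{α/2} + z_β) / d)²

z_{α/2} = 3.291 (for α = 0.001, two-sided)
z_β = 0.806 (for power = 0.79)
d = 0.35

n = 2 · ((3.291 + 0.806) / 0.35)²
n = 2 · (11.706)²
n ≈ 274.06
Round up to the next whole number: n = 275 per group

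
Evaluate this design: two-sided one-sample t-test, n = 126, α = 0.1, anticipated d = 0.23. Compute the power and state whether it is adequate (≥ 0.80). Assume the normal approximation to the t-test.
Power ≈ 0.83; the study is adequately powered (power ≥ 0.80)

Power calculation (one-sample t-test, normal approximation):
z_β = d · √n - z_{α/2}
z_β = 0.23 · √126 - 1.645
z_β = 0.23 · 11.225 - 1.645
z_β = 0.937

Power = Φ(z_β) = Φ(0.937) ≈ 0.826

Effect size d = 0.23 is small by Cohen's convention (0.2/0.5/0.8).

Threshold: power ≥ 0.80 is conventionally adequate.
Power ≈ 0.83 → the study is adequately powered (power ≥ 0.80).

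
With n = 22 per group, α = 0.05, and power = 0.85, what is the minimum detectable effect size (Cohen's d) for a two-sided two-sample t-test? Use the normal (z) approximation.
d ≈ 0.90

Minimum detectable effect (two-sample t-test, normal approximation):
d = (z_{α/2} + z_β) / √(n/2)
d = (1.960 + 1.036) / √(22/2)
d = 2.996 / 3.317
d ≈ 0.90

By Cohen's convention (0.2 small / 0.5 medium / 0.8 large): large effect.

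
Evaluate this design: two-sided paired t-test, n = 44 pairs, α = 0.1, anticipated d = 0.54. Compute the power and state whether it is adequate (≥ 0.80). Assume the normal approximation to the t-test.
Power ≈ 0.97; the study is adequately powered (power ≥ 0.80)

Power calculation (paired t-test, normal approximation):
z_β = d · √n - z_{α/2}
z_β = 0.54 · √44 - 1.645
z_β = 0.54 · 6.633 - 1.645
z_β = 1.937

Power = Φ(z_β) = Φ(1.937) ≈ 0.974

Effect size d = 0.54 is medium by Cohen's convention (0.2/0.5/0.8).

Threshold: power ≥ 0.80 is conventionally adequate.
Power ≈ 0.97 → the study is adequately powered (power ≥ 0.80).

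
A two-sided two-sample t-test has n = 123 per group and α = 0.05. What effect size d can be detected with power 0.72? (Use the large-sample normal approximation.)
d ≈ 0.32

Minimum detectable effect (two-sample t-test, normal approximation):
d = (z_{α/2} + z_β) / √(n/2)
d = (1.960 + 0.583) / √(123/2)
d = 2.543 / 7.842
d ≈ 0.32

By Cohen's convention (0.2 small / 0.5 medium / 0.8 large): small effect.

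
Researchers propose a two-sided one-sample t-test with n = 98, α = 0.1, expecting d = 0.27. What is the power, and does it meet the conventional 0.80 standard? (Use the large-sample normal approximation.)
Power ≈ 0.85; the study is adequately powered (power ≥ 0.80)

Power calculation (one-sample t-test, normal approximation):
z_β = d · √n - z_{α/2}
z_β = 0.27 · √98 - 1.645
z_β = 0.27 · 9.899 - 1.645
z_β = 1.028

Power = Φ(z_β) = Φ(1.028) ≈ 0.848

Effect size d = 0.27 is small by Cohen's convention (0.2/0.5/0.8).

Threshold: power ≥ 0.80 is conventionally adequate.
Power ≈ 0.85 → the study is adequately powered (power ≥ 0.80).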